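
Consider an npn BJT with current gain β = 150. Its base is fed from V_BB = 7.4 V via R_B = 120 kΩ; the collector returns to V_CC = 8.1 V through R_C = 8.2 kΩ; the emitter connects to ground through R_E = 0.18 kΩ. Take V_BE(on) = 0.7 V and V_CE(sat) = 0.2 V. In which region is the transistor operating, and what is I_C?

Assume active: I_B = (7.4 − 0.7)/(120 + 151×0.18) = 0.0455 mA, I_C = β·I_B = 6.83 mA.
Then V_CE = 8.1 − 6.83×8.2 − 6.87×0.18 = -49.1 V < 0.2 V — the active assumption fails.
Re-solve with V_CE = 0.2 V. KCL at the emitter: V_E/R_E = (V_BB−0.7−V_E)/R_B + (V_CC−0.2−V_E)/R_C, giving V_E = 0.179 V.
I_C = (V_CC − 0.2 − V_E)/R_C = (7.9 − 0.179)/8.2 = 0.942 mA.
Check: I_B = (6.7 − 0.179)/120 = 0.0543 mA, and β·I_B = 8.15 mA > I_C, confirming saturation.

saturation; I_C ≈ 0.94 mA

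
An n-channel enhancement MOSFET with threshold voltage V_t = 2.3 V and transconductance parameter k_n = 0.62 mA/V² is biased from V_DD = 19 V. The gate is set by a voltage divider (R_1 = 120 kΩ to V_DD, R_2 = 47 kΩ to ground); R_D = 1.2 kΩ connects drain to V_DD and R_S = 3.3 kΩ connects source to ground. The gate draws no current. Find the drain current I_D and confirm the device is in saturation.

V_G = V_DD·R_2/(R_1+R_2) = 19×47/167 = 5.35 V.
Assume saturation: I_D = (k_n/2)(V_GS − V_t)² with V_GS = V_G − I_D·R_S = 5.35 − 3.3·I_D.
Substituting gives 3.38·I_D² − 7.23·I_D + 2.88 = 0, with roots I_D = 0.528 or 1.62 mA.
The root I_D = 1.62 mA gives V_GS = 0.0175 V ≤ V_t, so take I_D = 0.528 mA.
Then V_GS = 3.61 V and V_DS = V_DD − I_D(R_D+R_S) = 19 − 0.528×4.5 = 16.6 V.
Saturation requires V_DS ≥ V_GS − V_t = 1.31 V; 16.6 ≥ 1.31 ✓.

I_D ≈ 0.53 mA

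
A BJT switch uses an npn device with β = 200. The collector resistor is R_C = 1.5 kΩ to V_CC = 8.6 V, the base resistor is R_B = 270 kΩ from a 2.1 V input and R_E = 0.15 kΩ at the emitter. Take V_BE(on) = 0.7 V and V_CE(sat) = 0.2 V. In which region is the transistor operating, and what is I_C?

active; I_C ≈ 0.93 mA

Assume active. Base-emitter loop: I_B = (V_BB − V_BE)/(R_B + (β+1)R_E) = (2.1 − 0.7)/(270 + 201×0.15) = 0.00466 mA.
I_C = β·I_B = 200×0.00466 = 0.933 mA.
V_CE = V_CC − I_C·R_C − I_E·R_E = 8.6 − 0.933×1.5 − 0.938×0.15 = 7.06 V > V_CE(sat), so the active-region assumption holds.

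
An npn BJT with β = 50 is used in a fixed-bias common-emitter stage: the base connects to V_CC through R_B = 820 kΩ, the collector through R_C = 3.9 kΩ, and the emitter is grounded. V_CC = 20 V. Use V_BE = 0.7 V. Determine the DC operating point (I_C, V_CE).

Base loop: V_CC = I_B·R_B + V_BE, so I_B = (20 − 0.7)/820 kΩ = 0.0235 mA.
In the active region I_C = β·I_B = 50 × 0.0235 = 1.18 mA.
Collector loop: V_CE = V_CC − I_C·R_C = 20 − 1.18×3.9 = 15.4 V.
Since V_CE = 15.4 V > V_CE(sat) ≈ 0.2 V, the transistor is in the active region as assumed.

I_C ≈ 1.2 mA, V_CE ≈ 15 V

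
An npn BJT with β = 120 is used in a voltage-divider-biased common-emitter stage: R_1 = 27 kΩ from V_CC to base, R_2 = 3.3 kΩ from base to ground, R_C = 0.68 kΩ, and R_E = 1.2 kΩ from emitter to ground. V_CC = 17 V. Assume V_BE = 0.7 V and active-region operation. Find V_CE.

Thevenize the base divider: V_Th = V_CC·R_2/(R_1+R_2) = 17×3.3/30.3 = 1.85 V, R_Th = R_1‖R_2 = 2.94 kΩ.
Base-emitter loop: V_Th = I_B·R_Th + V_BE + (β+1)I_B·R_E, so I_B = (1.85 − 0.7) / (2.94 + 121×1.2) = 0.00777 mA.
I_C = β·I_B = 120×0.00777 = 0.933 mA, and I_E = (β+1)I_B = 0.941 mA.
V_CE = V_CC − I_C·R_C − I_E·R_E = 17 − 0.933×0.68 − 0.941×1.2 = 15.2 V.
V_CE = 15.2 V > 0.2 V confirms active-region operation.

V_CE ≈ 15 V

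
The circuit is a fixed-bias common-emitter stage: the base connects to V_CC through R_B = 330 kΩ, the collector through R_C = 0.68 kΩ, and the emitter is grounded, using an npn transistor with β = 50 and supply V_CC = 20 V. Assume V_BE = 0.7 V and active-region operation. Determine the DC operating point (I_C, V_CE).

Base loop: V_CC = I_B·R_B + V_BE, so I_B = (20 − 0.7)/330 kΩ = 0.0585 mA.
In the active region I_C = β·I_B = 50 × 0.0585 = 2.92 mA.
Collector loop: V_CE = V_CC − I_C·R_C = 20 − 2.92×0.68 = 18 V.
Since V_CE = 18 V > V_CE(sat) ≈ 0.2 V, the transistor is in the active region as assumed.

I_C ≈ 2.9 mA, V_CE ≈ 18 V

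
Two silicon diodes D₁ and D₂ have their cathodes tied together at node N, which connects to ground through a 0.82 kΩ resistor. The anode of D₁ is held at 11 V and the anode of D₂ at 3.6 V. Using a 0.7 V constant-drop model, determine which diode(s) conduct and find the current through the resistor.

Assume both conduct. Then node N would need to be at both 11−0.7 = 10.3 V and 3.6−0.7 = 2.9 V, which is impossible.
Assume only D₁ conducts: V_N = 11 − 0.7 = 10.3 V, so I_R = 10.3/0.82 = 12.6 mA.
Check D₂: its anode-to-cathode voltage is 3.6 − 10.3 = -6.7 V < 0.7 V, so it is off. The assumption is consistent.

Only D₁ conducts; I_R ≈ 13 mA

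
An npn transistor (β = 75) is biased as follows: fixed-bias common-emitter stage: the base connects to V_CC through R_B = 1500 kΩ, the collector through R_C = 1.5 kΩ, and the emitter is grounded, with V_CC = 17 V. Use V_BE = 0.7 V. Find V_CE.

Base loop: V_CC = I_B·R_B + V_BE, so I_B = (17 − 0.7)/1500 kΩ = 0.0109 mA.
In the active region I_C = β·I_B = 75 × 0.0109 = 0.815 mA.
Collector loop: V_CE = V_CC − I_C·R_C = 17 − 0.815×1.5 = 15.8 V.
Since V_CE = 15.8 V > V_CE(sat) ≈ 0.2 V, the transistor is in the active region as assumed.

V_CE ≈ 16 V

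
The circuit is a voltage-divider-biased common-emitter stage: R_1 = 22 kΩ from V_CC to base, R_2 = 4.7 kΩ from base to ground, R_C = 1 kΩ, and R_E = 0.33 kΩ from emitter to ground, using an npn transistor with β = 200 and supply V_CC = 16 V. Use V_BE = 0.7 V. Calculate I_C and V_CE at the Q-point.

I_C ≈ 6 mA, V_CE ≈ 8 V

Thevenize the base divider: V_Th = V_CC·R_2/(R_1+R_2) = 16×4.7/26.7 = 2.82 V, R_Th = R_1‖R_2 = 3.87 kΩ.
Base-emitter loop: V_Th = I_B·R_Th + V_BE + (β+1)I_B·R_E, so I_B = (2.82 − 0.7) / (3.87 + 201×0.33) = 0.0301 mA.
I_C = β·I_B = 200×0.0301 = 6.03 mA, and I_E = (β+1)I_B = 6.06 mA.
V_CE = V_CC − I_C·R_C − I_E·R_E = 16 − 6.03×1 − 6.06×0.33 = 7.97 V.
V_CE = 7.97 V > 0.2 V confirms active-region operation.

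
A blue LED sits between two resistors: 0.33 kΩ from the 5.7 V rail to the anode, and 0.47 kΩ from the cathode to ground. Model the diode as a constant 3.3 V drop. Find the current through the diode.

The two resistors are in series with the diode, so KVL gives 5.7 = I·0.33 + 3.3 + I·0.47.
I = (5.7 − 3.3) / (0.33 + 0.47) kΩ = 2.4 / 0.8 = 3 mA.

I ≈ 3 mA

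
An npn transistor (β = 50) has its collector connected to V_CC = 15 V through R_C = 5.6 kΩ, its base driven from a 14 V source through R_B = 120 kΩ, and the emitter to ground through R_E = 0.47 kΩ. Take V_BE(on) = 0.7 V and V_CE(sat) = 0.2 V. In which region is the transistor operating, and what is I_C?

saturation; I_C ≈ 2.4 mA

Assume active: I_B = (14 − 0.7)/(120 + 51×0.47) = 0.0924 mA, I_C = β·I_B = 4.62 mA.
Then V_CE = 15 − 4.62×5.6 − 4.71×0.47 = -13.1 V < 0.2 V — the active assumption fails.
Re-solve with V_CE = 0.2 V. KCL at the emitter: V_E/R_E = (V_BB−0.7−V_E)/R_B + (V_CC−0.2−V_E)/R_C, giving V_E = 1.19 V.
I_C = (V_CC − 0.2 − V_E)/R_C = (14.8 − 1.19)/5.6 = 2.43 mA.
Check: I_B = (13.3 − 1.19)/120 = 0.101 mA, and β·I_B = 5.05 mA > I_C, confirming saturation.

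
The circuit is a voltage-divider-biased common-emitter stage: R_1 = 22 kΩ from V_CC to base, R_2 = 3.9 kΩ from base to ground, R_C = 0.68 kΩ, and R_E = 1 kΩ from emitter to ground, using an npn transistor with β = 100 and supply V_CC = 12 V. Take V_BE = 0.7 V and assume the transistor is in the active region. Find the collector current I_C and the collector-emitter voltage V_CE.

Thevenize the base divider: V_Th = V_CC·R_2/(R_1+R_2) = 12×3.9/25.9 = 1.81 V, R_Th = R_1‖R_2 = 3.31 kΩ.
Base-emitter loop: V_Th = I_B·R_Th + V_BE + (β+1)I_B·R_E, so I_B = (1.81 − 0.7) / (3.31 + 101×1) = 0.0106 mA.
I_C = β·I_B = 100×0.0106 = 1.06 mA, and I_E = (β+1)I_B = 1.07 mA.
V_CE = V_CC − I_C·R_C − I_E·R_E = 12 − 1.06×0.68 − 1.07×1 = 10.2 V.
V_CE = 10.2 V > 0.2 V confirms active-region operation.

I_C ≈ 1.1 mA, V_CE ≈ 10 V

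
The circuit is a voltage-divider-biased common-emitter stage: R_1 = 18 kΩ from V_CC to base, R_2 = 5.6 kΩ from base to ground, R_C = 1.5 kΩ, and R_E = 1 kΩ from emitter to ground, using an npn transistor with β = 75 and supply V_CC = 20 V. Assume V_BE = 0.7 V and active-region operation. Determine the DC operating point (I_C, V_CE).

Thevenize the base divider: V_Th = V_CC·R_2/(R_1+R_2) = 20×5.6/23.6 = 4.75 V, R_Th = R_1‖R_2 = 4.27 kΩ.
Base-emitter loop: V_Th = I_B·R_Th + V_BE + (β+1)I_B·R_E, so I_B = (4.75 − 0.7) / (4.27 + 76×1) = 0.0504 mA.
I_C = β·I_B = 75×0.0504 = 3.78 mA, and I_E = (β+1)I_B = 3.83 mA.
V_CE = V_CC − I_C·R_C − I_E·R_E = 20 − 3.78×1.5 − 3.83×1 = 10.5 V.
V_CE = 10.5 V > 0.2 V confirms active-region operation.

I_C ≈ 3.8 mA, V_CE ≈ 10 V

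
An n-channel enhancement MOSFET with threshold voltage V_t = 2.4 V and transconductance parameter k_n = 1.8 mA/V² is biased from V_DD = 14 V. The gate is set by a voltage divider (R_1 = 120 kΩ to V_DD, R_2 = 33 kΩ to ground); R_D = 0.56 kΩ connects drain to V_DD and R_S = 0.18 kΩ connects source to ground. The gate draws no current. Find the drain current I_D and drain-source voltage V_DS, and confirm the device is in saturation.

I_D ≈ 0.29 mA, V_DS ≈ 14 V

V_G = V_DD·R_2/(R_1+R_2) = 14×33/153 = 3.02 V.
Assume saturation: I_D = (k_n/2)(V_GS − V_t)² with V_GS = V_G − I_D·R_S = 3.02 − 0.18·I_D.
Substituting gives 0.0292·I_D² − 1.2·I_D + 0.346 = 0, with roots I_D = 0.29 or 40.9 mA.
The root I_D = 40.9 mA gives V_GS = -4.34 V ≤ V_t, so take I_D = 0.29 mA.
Then V_GS = 2.97 V and V_DS = V_DD − I_D(R_D+R_S) = 14 − 0.29×0.74 = 13.8 V.
Saturation requires V_DS ≥ V_GS − V_t = 0.567 V; 13.8 ≥ 0.567 ✓.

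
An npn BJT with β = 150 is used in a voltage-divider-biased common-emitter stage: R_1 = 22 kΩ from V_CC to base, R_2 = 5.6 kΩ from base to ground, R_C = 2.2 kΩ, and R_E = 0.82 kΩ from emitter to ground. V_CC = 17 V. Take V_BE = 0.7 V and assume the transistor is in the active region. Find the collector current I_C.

Thevenize the base divider: V_Th = V_CC·R_2/(R_1+R_2) = 17×5.6/27.6 = 3.45 V, R_Th = R_1‖R_2 = 4.46 kΩ.
Base-emitter loop: V_Th = I_B·R_Th + V_BE + (β+1)I_B·R_E, so I_B = (3.45 − 0.7) / (4.46 + 151×0.82) = 0.0214 mA.
I_C = β·I_B = 150×0.0214 = 3.21 mA, and I_E = (β+1)I_B = 3.24 mA.
V_CE = V_CC − I_C·R_C − I_E·R_E = 17 − 3.21×2.2 − 3.24×0.82 = 7.27 V.
V_CE = 7.27 V > 0.2 V confirms active-region operation.

I_C ≈ 3.2 mA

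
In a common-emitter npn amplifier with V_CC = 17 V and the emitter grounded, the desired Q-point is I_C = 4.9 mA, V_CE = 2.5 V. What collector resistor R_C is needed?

Collector loop: V_CC = I_C·R_C + V_CE.
R_C = (V_CC − V_CE)/I_C = (17 − 2.5)/4.9 = 2.96 kΩ.

R_C ≈ 3 kΩ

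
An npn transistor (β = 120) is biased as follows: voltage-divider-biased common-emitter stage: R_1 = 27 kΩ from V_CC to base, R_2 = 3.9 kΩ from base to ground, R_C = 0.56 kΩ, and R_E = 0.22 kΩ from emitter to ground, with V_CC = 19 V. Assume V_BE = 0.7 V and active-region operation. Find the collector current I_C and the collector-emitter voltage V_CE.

Thevenize the base divider: V_Th = V_CC·R_2/(R_1+R_2) = 19×3.9/30.9 = 2.4 V, R_Th = R_1‖R_2 = 3.41 kΩ.
Base-emitter loop: V_Th = I_B·R_Th + V_BE + (β+1)I_B·R_E, so I_B = (2.4 − 0.7) / (3.41 + 121×0.22) = 0.0565 mA.
I_C = β·I_B = 120×0.0565 = 6.79 mA, and I_E = (β+1)I_B = 6.84 mA.
V_CE = V_CC − I_C·R_C − I_E·R_E = 19 − 6.79×0.56 − 6.84×0.22 = 13.7 V.
V_CE = 13.7 V > 0.2 V confirms active-region operation.

I_C ≈ 6.8 mA, V_CE ≈ 14 V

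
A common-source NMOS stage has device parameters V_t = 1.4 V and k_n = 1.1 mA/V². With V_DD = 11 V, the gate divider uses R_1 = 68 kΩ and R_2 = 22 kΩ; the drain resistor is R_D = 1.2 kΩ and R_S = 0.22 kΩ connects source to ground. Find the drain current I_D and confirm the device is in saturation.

V_G = V_DD·R_2/(R_1+R_2) = 11×22/90 = 2.69 V.
Assume saturation: I_D = (k_n/2)(V_GS − V_t)² with V_GS = V_G − I_D·R_S = 2.69 − 0.22·I_D.
Substituting gives 0.0266·I_D² − 1.31·I_D + 0.914 = 0, with roots I_D = 0.707 or 48.6 mA.
The root I_D = 48.6 mA gives V_GS = -8 V ≤ V_t, so take I_D = 0.707 mA.
Then V_GS = 2.53 V and V_DS = V_DD − I_D(R_D+R_S) = 11 − 0.707×1.42 = 10 V.
Saturation requires V_DS ≥ V_GS − V_t = 1.13 V; 10 ≥ 1.13 ✓.

I_D ≈ 0.71 mA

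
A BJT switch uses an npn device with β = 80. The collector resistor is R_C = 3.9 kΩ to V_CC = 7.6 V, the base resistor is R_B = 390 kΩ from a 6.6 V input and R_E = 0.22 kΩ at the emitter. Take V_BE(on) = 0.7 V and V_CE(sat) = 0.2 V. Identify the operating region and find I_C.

Assume active. Base-emitter loop: I_B = (V_BB − V_BE)/(R_B + (β+1)R_E) = (6.6 − 0.7)/(390 + 81×0.22) = 0.0145 mA.
I_C = β·I_B = 80×0.0145 = 1.16 mA.
V_CE = V_CC − I_C·R_C − I_E·R_E = 7.6 − 1.16×3.9 − 1.17×0.22 = 2.83 V > V_CE(sat), so the active-region assumption holds.

active; I_C ≈ 1.2 mA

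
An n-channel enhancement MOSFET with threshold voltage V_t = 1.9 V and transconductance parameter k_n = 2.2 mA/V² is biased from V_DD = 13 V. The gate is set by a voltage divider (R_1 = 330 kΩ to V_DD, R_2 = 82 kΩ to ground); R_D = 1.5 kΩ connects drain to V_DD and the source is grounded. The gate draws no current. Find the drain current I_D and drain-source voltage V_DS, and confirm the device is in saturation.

I_D ≈ 0.52 mA, V_DS ≈ 12 V

V_G = V_DD·R_2/(R_1+R_2) = 13×82/412 = 2.59 V. With the source grounded, V_GS = V_G = 2.59 V.
Assume saturation: I_D = (k_n/2)(V_GS − V_t)² = (2.2/2)×(2.59 − 1.9)² = 1.1×0.687² = 0.52 mA.
V_DS = V_DD − I_D·R_D = 13 − 0.52×1.5 = 12.2 V.
Saturation requires V_DS ≥ V_GS − V_t = 0.687 V; 12.2 ≥ 0.687 ✓.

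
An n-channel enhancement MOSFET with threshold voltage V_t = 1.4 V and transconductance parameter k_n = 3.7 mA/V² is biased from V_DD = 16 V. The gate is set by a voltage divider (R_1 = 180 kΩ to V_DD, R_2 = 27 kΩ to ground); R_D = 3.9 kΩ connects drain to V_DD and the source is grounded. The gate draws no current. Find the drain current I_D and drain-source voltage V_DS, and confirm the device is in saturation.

I_D ≈ 0.87 mA, V_DS ≈ 13 V

V_G = V_DD·R_2/(R_1+R_2) = 16×27/207 = 2.09 V. With the source grounded, V_GS = V_G = 2.09 V.
Assume saturation: I_D = (k_n/2)(V_GS − V_t)² = (3.7/2)×(2.09 − 1.4)² = 1.85×0.687² = 0.873 mA.
V_DS = V_DD − I_D·R_D = 16 − 0.873×3.9 = 12.6 V.
Saturation requires V_DS ≥ V_GS − V_t = 0.687 V; 12.6 ≥ 0.687 ✓.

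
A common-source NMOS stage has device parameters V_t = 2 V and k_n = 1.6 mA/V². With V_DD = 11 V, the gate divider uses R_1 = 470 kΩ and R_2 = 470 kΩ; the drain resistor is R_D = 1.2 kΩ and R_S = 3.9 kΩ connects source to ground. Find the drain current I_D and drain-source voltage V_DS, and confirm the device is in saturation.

I_D ≈ 0.66 mA, V_DS ≈ 7.6 V

V_G = V_DD·R_2/(R_1+R_2) = 11×470/940 = 5.5 V.
Assume saturation: I_D = (k_n/2)(V_GS − V_t)² with V_GS = V_G − I_D·R_S = 5.5 − 3.9·I_D.
Substituting gives 12.2·I_D² − 22.8·I_D + 9.8 = 0, with roots I_D = 0.664 or 1.21 mA.
The root I_D = 1.21 mA gives V_GS = 0.769 V ≤ V_t, so take I_D = 0.664 mA.
Then V_GS = 2.91 V and V_DS = V_DD − I_D(R_D+R_S) = 11 − 0.664×5.1 = 7.61 V.
Saturation requires V_DS ≥ V_GS − V_t = 0.911 V; 7.61 ≥ 0.911 ✓.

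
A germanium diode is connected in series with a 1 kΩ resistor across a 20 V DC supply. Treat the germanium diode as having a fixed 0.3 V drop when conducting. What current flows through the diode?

KVL around the loop: 20 = V_D + I·R = 0.3 + I × 1 kΩ.
So I = (20 − 0.3) / 1 kΩ = 19.7 / 1 = 19.7 mA.

I ≈ 20 mA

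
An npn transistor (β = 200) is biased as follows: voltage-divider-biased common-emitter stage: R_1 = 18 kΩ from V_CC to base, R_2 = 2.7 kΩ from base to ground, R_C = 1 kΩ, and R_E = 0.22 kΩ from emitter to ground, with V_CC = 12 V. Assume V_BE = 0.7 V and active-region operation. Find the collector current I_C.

Thevenize the base divider: V_Th = V_CC·R_2/(R_1+R_2) = 12×2.7/20.7 = 1.57 V, R_Th = R_1‖R_2 = 2.35 kΩ.
Base-emitter loop: V_Th = I_B·R_Th + V_BE + (β+1)I_B·R_E, so I_B = (1.57 − 0.7) / (2.35 + 201×0.22) = 0.0186 mA.
I_C = β·I_B = 200×0.0186 = 3.72 mA, and I_E = (β+1)I_B = 3.73 mA.
V_CE = V_CC − I_C·R_C − I_E·R_E = 12 − 3.72×1 − 3.73×0.22 = 7.46 V.
V_CE = 7.46 V > 0.2 V confirms active-region operation.

I_C ≈ 3.7 mA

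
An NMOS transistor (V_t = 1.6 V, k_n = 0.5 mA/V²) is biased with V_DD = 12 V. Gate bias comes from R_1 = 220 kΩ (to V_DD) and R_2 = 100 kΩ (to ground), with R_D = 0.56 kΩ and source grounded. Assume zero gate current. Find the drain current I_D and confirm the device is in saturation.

V_G = V_DD·R_2/(R_1+R_2) = 12×100/320 = 3.75 V. With the source grounded, V_GS = V_G = 3.75 V.
Assume saturation: I_D = (k_n/2)(V_GS − V_t)² = (0.5/2)×(3.75 − 1.6)² = 0.25×2.15² = 1.16 mA.
V_DS = V_DD − I_D·R_D = 12 − 1.16×0.56 = 11.4 V.
Saturation requires V_DS ≥ V_GS − V_t = 2.15 V; 11.4 ≥ 2.15 ✓.

I_D ≈ 1.2 mA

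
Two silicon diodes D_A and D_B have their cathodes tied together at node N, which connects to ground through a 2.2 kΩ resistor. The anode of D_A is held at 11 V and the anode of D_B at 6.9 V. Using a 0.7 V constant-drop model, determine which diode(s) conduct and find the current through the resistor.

Only D_A conducts; I_R ≈ 4.7 mA

Assume both conduct. Then node N would need to be at both 11−0.7 = 10.3 V and 6.9−0.7 = 6.2 V, which is impossible.
Assume only D_A conducts: V_N = 11 − 0.7 = 10.3 V, so I_R = 10.3/2.2 = 4.68 mA.
Check D_B: its anode-to-cathode voltage is 6.9 − 10.3 = -3.4 V < 0.7 V, so it is off. The assumption is consistent.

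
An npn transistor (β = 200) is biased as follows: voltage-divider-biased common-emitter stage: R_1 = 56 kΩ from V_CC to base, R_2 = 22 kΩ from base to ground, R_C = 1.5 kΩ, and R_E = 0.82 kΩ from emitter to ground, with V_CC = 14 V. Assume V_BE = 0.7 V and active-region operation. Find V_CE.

V_CE ≈ 5.6 V

Thevenize the base divider: V_Th = V_CC·R_2/(R_1+R_2) = 14×22/78 = 3.95 V, R_Th = R_1‖R_2 = 15.8 kΩ.
Base-emitter loop: V_Th = I_B·R_Th + V_BE + (β+1)I_B·R_E, so I_B = (3.95 − 0.7) / (15.8 + 201×0.82) = 0.018 mA.
I_C = β·I_B = 200×0.018 = 3.6 mA, and I_E = (β+1)I_B = 3.62 mA.
V_CE = V_CC − I_C·R_C − I_E·R_E = 14 − 3.6×1.5 − 3.62×0.82 = 5.64 V.
V_CE = 5.64 V > 0.2 V confirms active-region operation.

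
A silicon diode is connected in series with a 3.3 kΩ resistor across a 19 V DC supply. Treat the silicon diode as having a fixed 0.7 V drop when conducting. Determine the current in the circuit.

KVL around the loop: 19 = V_D + I·R = 0.7 + I × 3.3 kΩ.
So I = (19 − 0.7) / 3.3 kΩ = 18.3 / 3.3 = 5.55 mA.

I ≈ 5.5 mA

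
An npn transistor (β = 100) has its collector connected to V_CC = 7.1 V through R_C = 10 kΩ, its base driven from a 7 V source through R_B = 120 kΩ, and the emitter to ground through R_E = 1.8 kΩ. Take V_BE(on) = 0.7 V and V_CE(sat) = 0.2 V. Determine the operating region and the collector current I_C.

saturation; I_C ≈ 0.58 mA

Assume active: I_B = (7 − 0.7)/(120 + 101×1.8) = 0.0209 mA, I_C = β·I_B = 2.09 mA.
Then V_CE = 7.1 − 2.09×10 − 2.11×1.8 = -17.6 V < 0.2 V — the active assumption fails.
Re-solve with V_CE = 0.2 V. KCL at the emitter: V_E/R_E = (V_BB−0.7−V_E)/R_B + (V_CC−0.2−V_E)/R_C, giving V_E = 1.12 V.
I_C = (V_CC − 0.2 − V_E)/R_C = (6.9 − 1.12)/10 = 0.578 mA.
Check: I_B = (6.3 − 1.12)/120 = 0.0432 mA, and β·I_B = 4.32 mA > I_C, confirming saturation.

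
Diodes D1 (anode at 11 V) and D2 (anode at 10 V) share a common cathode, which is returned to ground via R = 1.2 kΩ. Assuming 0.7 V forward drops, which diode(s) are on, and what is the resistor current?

Assume both conduct. Then node N would need to be at both 11−0.7 = 10.3 V and 10−0.7 = 9.3 V, which is impossible.
Assume only D1 conducts: V_N = 11 − 0.7 = 10.3 V, so I_R = 10.3/1.2 = 8.58 mA.
Check D2: its anode-to-cathode voltage is 10 − 10.3 = -0.3 V < 0.7 V, so it is off. The assumption is consistent.

Only D1 conducts; I_R ≈ 8.6 mA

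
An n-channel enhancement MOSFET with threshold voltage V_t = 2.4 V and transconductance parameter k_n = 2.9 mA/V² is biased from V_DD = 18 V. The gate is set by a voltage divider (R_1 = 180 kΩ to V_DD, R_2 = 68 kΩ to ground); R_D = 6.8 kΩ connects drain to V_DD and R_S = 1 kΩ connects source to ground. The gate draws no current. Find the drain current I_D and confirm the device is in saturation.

V_G = V_DD·R_2/(R_1+R_2) = 18×68/248 = 4.94 V.
Assume saturation: I_D = (k_n/2)(V_GS − V_t)² with V_GS = V_G − I_D·R_S = 4.94 − 1·I_D.
Substituting gives 1.45·I_D² − 8.35·I_D + 9.32 = 0, with roots I_D = 1.51 or 4.25 mA.
The root I_D = 4.25 mA gives V_GS = 0.689 V ≤ V_t, so take I_D = 1.51 mA.
Then V_GS = 3.42 V and V_DS = V_DD − I_D(R_D+R_S) = 18 − 1.51×7.8 = 6.19 V.
Saturation requires V_DS ≥ V_GS − V_t = 1.02 V; 6.19 ≥ 1.02 ✓.

I_D ≈ 1.5 mA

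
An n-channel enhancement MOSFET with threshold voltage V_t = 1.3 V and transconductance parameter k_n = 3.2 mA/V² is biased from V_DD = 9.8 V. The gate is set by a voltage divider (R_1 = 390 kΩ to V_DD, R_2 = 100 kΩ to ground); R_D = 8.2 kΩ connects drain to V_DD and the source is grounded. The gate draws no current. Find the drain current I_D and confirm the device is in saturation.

I_D ≈ 0.78 mA

V_G = V_DD·R_2/(R_1+R_2) = 9.8×100/490 = 2 V. With the source grounded, V_GS = V_G = 2 V.
Assume saturation: I_D = (k_n/2)(V_GS − V_t)² = (3.2/2)×(2 − 1.3)² = 1.6×0.7² = 0.784 mA.
V_DS = V_DD − I_D·R_D = 9.8 − 0.784×8.2 = 3.37 V.
Saturation requires V_DS ≥ V_GS − V_t = 0.7 V; 3.37 ≥ 0.7 ✓.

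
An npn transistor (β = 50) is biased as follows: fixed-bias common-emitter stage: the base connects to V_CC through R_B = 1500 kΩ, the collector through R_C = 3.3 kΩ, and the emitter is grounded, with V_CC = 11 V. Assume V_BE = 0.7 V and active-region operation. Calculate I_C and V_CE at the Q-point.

Base loop: V_CC = I_B·R_B + V_BE, so I_B = (11 − 0.7)/1500 kΩ = 0.00687 mA.
In the active region I_C = β·I_B = 50 × 0.00687 = 0.343 mA.
Collector loop: V_CE = V_CC − I_C·R_C = 11 − 0.343×3.3 = 9.87 V.
Since V_CE = 9.87 V > V_CE(sat) ≈ 0.2 V, the transistor is in the active region as assumed.

I_C ≈ 0.34 mA, V_CE ≈ 9.9 V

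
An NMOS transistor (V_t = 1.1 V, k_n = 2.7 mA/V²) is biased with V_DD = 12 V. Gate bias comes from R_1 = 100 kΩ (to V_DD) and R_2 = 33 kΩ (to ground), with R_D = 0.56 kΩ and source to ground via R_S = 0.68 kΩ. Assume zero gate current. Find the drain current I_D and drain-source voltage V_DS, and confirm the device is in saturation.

I_D ≈ 1.3 mA, V_DS ≈ 10 V

V_G = V_DD·R_2/(R_1+R_2) = 12×33/133 = 2.98 V.
Assume saturation: I_D = (k_n/2)(V_GS − V_t)² with V_GS = V_G − I_D·R_S = 2.98 − 0.68·I_D.
Substituting gives 0.624·I_D² − 4.45·I_D + 4.76 = 0, with roots I_D = 1.31 or 5.81 mA.
The root I_D = 5.81 mA gives V_GS = -0.975 V ≤ V_t, so take I_D = 1.31 mA.
Then V_GS = 2.09 V and V_DS = V_DD − I_D(R_D+R_S) = 12 − 1.31×1.24 = 10.4 V.
Saturation requires V_DS ≥ V_GS − V_t = 0.986 V; 10.4 ≥ 0.986 ✓.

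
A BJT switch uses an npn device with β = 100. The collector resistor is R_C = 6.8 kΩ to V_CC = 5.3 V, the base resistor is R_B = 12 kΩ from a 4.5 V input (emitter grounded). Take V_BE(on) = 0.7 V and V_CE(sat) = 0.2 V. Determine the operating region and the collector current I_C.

Assume active: I_B = (4.5 − 0.7)/12 = 0.317 mA, giving I_C = β·I_B = 31.7 mA.
But then V_CE = 5.3 − 31.7×6.8 = -210 V < V_CE(sat) = 0.2 V — impossible in the active region.
So the transistor is saturated. With V_CE = 0.2 V, I_C = (V_CC − 0.2)/R_C = 5.1/6.8 = 0.75 mA.
Check: β·I_B = 31.7 mA > I_C = 0.75 mA, confirming saturation.

saturation; I_C ≈ 0.75 mA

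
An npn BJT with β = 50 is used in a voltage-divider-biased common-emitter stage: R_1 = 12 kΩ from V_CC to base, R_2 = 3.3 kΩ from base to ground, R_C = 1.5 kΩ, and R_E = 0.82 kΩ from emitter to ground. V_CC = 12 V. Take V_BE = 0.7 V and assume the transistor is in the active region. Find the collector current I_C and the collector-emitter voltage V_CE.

Thevenize the base divider: V_Th = V_CC·R_2/(R_1+R_2) = 12×3.3/15.3 = 2.59 V, R_Th = R_1‖R_2 = 2.59 kΩ.
Base-emitter loop: V_Th = I_B·R_Th + V_BE + (β+1)I_B·R_E, so I_B = (2.59 − 0.7) / (2.59 + 51×0.82) = 0.0425 mA.
I_C = β·I_B = 50×0.0425 = 2.13 mA, and I_E = (β+1)I_B = 2.17 mA.
V_CE = V_CC − I_C·R_C − I_E·R_E = 12 − 2.13×1.5 − 2.17×0.82 = 7.03 V.
V_CE = 7.03 V > 0.2 V confirms active-region operation.

I_C ≈ 2.1 mA, V_CE ≈ 7 V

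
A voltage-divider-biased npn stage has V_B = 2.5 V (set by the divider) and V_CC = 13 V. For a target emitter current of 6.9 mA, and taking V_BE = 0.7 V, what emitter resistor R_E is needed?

R_E ≈ 0.26 kΩ

V_E = V_B − V_BE = 2.5 − 0.7 = 1.8 V.
R_E = V_E / I_E = 1.8 / 6.9 = 0.261 kΩ.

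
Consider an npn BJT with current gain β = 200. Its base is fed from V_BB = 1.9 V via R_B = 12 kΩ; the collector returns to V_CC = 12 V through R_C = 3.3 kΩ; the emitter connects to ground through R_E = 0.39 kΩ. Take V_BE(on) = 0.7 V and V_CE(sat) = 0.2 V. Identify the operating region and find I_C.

active; I_C ≈ 2.7 mA

Assume active. Base-emitter loop: I_B = (V_BB − V_BE)/(R_B + (β+1)R_E) = (1.9 − 0.7)/(12 + 201×0.39) = 0.0133 mA.
I_C = β·I_B = 200×0.0133 = 2.66 mA.
V_CE = V_CC − I_C·R_C − I_E·R_E = 12 − 2.66×3.3 − 2.67×0.39 = 2.2 V > V_CE(sat), so the active-region assumption holds.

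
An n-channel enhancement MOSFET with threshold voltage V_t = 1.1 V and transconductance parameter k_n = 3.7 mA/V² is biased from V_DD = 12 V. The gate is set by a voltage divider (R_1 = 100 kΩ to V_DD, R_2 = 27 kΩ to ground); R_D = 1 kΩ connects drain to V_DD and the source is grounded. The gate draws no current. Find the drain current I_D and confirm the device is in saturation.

V_G = V_DD·R_2/(R_1+R_2) = 12×27/127 = 2.55 V. With the source grounded, V_GS = V_G = 2.55 V.
Assume saturation: I_D = (k_n/2)(V_GS − V_t)² = (3.7/2)×(2.55 − 1.1)² = 1.85×1.45² = 3.9 mA.
V_DS = V_DD − I_D·R_D = 12 − 3.9×1 = 8.1 V.
Saturation requires V_DS ≥ V_GS − V_t = 1.45 V; 8.1 ≥ 1.45 ✓.

I_D ≈ 3.9 mA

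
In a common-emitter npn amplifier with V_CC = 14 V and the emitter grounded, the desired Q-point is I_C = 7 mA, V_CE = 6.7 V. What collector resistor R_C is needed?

Collector loop: V_CC = I_C·R_C + V_CE.
R_C = (V_CC − V_CE)/I_C = (14 − 6.7)/7 = 1.04 kΩ.

R_C ≈ 1 kΩ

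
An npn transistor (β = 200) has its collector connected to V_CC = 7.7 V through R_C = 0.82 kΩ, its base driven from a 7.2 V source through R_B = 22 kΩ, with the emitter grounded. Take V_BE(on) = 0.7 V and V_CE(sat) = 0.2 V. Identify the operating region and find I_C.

Assume active: I_B = (7.2 − 0.7)/22 = 0.295 mA, giving I_C = β·I_B = 59.1 mA.
But then V_CE = 7.7 − 59.1×0.82 = -40.8 V < V_CE(sat) = 0.2 V — impossible in the active region.
So the transistor is saturated. With V_CE = 0.2 V, I_C = (V_CC − 0.2)/R_C = 7.5/0.82 = 9.15 mA.
Check: β·I_B = 59.1 mA > I_C = 9.15 mA, confirming saturation.

saturation; I_C ≈ 9.1 mA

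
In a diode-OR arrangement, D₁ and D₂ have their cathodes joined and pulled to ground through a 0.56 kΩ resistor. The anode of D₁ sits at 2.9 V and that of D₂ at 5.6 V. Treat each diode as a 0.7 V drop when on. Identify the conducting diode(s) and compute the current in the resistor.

Only D₂ conducts; I_R ≈ 8.7 mA

Assume both conduct. Then node N would need to be at both 2.9−0.7 = 2.2 V and 5.6−0.7 = 4.9 V, which is impossible.
Assume only D₂ conducts: V_N = 5.6 − 0.7 = 4.9 V, so I_R = 4.9/0.56 = 8.75 mA.
Check D₁: its anode-to-cathode voltage is 2.9 − 4.9 = -2 V < 0.7 V, so it is off. The assumption is consistent.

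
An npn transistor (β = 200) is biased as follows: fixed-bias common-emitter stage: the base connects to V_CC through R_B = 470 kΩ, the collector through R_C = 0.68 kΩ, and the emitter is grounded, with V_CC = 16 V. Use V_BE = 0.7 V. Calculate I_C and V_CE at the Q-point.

I_C ≈ 6.5 mA, V_CE ≈ 12 V

Base loop: V_CC = I_B·R_B + V_BE, so I_B = (16 − 0.7)/470 kΩ = 0.0326 mA.
In the active region I_C = β·I_B = 200 × 0.0326 = 6.51 mA.
Collector loop: V_CE = V_CC − I_C·R_C = 16 − 6.51×0.68 = 11.6 V.
Since V_CE = 11.6 V > V_CE(sat) ≈ 0.2 V, the transistor is in the active region as assumed.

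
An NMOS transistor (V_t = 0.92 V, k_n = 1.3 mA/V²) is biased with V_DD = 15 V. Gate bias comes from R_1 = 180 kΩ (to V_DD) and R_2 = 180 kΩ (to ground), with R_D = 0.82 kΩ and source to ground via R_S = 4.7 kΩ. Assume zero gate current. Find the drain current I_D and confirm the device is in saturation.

I_D ≈ 1.1 mA

V_G = V_DD·R_2/(R_1+R_2) = 15×180/360 = 7.5 V.
Assume saturation: I_D = (k_n/2)(V_GS − V_t)² with V_GS = V_G − I_D·R_S = 7.5 − 4.7·I_D.
Substituting gives 14.4·I_D² − 41.2·I_D + 28.1 = 0, with roots I_D = 1.12 or 1.75 mA.
The root I_D = 1.75 mA gives V_GS = -0.72 V ≤ V_t, so take I_D = 1.12 mA.
Then V_GS = 2.23 V and V_DS = V_DD − I_D(R_D+R_S) = 15 − 1.12×5.52 = 8.81 V.
Saturation requires V_DS ≥ V_GS − V_t = 1.31 V; 8.81 ≥ 1.31 ✓.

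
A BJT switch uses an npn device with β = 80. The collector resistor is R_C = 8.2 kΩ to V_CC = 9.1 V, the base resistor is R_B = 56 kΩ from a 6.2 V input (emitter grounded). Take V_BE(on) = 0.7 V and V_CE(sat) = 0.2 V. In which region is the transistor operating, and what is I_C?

saturation; I_C ≈ 1.1 mA

Assume active: I_B = (6.2 − 0.7)/56 = 0.0982 mA, giving I_C = β·I_B = 7.86 mA.
But then V_CE = 9.1 − 7.86×8.2 = -55.3 V < V_CE(sat) = 0.2 V — impossible in the active region.
So the transistor is saturated. With V_CE = 0.2 V, I_C = (V_CC − 0.2)/R_C = 8.9/8.2 = 1.09 mA.
Check: β·I_B = 7.86 mA > I_C = 1.09 mA, confirming saturation.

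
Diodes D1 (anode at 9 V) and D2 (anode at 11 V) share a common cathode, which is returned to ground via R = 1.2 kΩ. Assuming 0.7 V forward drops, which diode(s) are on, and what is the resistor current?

Only D2 conducts; I_R ≈ 8.6 mA

Assume both conduct. Then node N would need to be at both 9−0.7 = 8.3 V and 11−0.7 = 10.3 V, which is impossible.
Assume only D2 conducts: V_N = 11 − 0.7 = 10.3 V, so I_R = 10.3/1.2 = 8.58 mA.
Check D1: its anode-to-cathode voltage is 9 − 10.3 = -1.3 V < 0.7 V, so it is off. The assumption is consistent.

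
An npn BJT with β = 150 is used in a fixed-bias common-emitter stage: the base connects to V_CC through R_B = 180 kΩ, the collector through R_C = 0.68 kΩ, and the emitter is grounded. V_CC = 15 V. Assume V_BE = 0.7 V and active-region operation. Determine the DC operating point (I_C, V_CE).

I_C ≈ 12 mA, V_CE ≈ 6.9 V

Base loop: V_CC = I_B·R_B + V_BE, so I_B = (15 − 0.7)/180 kΩ = 0.0794 mA.
In the active region I_C = β·I_B = 150 × 0.0794 = 11.9 mA.
Collector loop: V_CE = V_CC − I_C·R_C = 15 − 11.9×0.68 = 6.9 V.
Since V_CE = 6.9 V > V_CE(sat) ≈ 0.2 V, the transistor is in the active region as assumed.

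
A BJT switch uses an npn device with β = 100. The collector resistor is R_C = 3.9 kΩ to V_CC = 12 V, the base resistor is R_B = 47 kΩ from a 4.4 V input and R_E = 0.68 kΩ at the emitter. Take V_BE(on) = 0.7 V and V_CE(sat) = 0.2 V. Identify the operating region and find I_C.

Assume active: I_B = (4.4 − 0.7)/(47 + 101×0.68) = 0.032 mA, I_C = β·I_B = 3.2 mA.
Then V_CE = 12 − 3.2×3.9 − 3.23×0.68 = -2.67 V < 0.2 V — the active assumption fails.
Re-solve with V_CE = 0.2 V. KCL at the emitter: V_E/R_E = (V_BB−0.7−V_E)/R_B + (V_CC−0.2−V_E)/R_C, giving V_E = 1.78 V.
I_C = (V_CC − 0.2 − V_E)/R_C = (11.8 − 1.78)/3.9 = 2.57 mA.
Check: I_B = (3.7 − 1.78)/47 = 0.0409 mA, and β·I_B = 4.09 mA > I_C, confirming saturation.

saturation; I_C ≈ 2.6 mA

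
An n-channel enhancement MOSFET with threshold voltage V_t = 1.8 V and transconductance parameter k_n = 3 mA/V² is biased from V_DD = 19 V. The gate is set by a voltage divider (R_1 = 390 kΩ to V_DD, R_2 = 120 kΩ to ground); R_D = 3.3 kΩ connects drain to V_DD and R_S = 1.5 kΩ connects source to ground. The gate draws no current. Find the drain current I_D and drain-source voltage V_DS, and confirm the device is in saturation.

V_G = V_DD·R_2/(R_1+R_2) = 19×120/510 = 4.47 V.
Assume saturation: I_D = (k_n/2)(V_GS − V_t)² with V_GS = V_G − I_D·R_S = 4.47 − 1.5·I_D.
Substituting gives 3.38·I_D² − 13·I_D + 10.7 = 0, with roots I_D = 1.19 or 2.67 mA.
The root I_D = 2.67 mA gives V_GS = 0.466 V ≤ V_t, so take I_D = 1.19 mA.
Then V_GS = 2.69 V and V_DS = V_DD − I_D(R_D+R_S) = 19 − 1.19×4.8 = 13.3 V.
Saturation requires V_DS ≥ V_GS − V_t = 0.89 V; 13.3 ≥ 0.89 ✓.

I_D ≈ 1.2 mA, V_DS ≈ 13 V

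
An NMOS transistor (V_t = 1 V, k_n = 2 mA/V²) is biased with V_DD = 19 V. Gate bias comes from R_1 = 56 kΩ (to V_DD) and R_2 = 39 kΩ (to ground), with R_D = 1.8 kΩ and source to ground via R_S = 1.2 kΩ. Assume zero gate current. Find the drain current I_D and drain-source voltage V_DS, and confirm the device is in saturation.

V_G = V_DD·R_2/(R_1+R_2) = 19×39/95 = 7.8 V.
Assume saturation: I_D = (k_n/2)(V_GS − V_t)² with V_GS = V_G − I_D·R_S = 7.8 − 1.2·I_D.
Substituting gives 1.44·I_D² − 17.3·I_D + 46.2 = 0, with roots I_D = 4 or 8.03 mA.
The root I_D = 8.03 mA gives V_GS = -1.83 V ≤ V_t, so take I_D = 4 mA.
Then V_GS = 3 V and V_DS = V_DD − I_D(R_D+R_S) = 19 − 4×3 = 7 V.
Saturation requires V_DS ≥ V_GS − V_t = 2 V; 7 ≥ 2 ✓.

I_D ≈ 4 mA, V_DS ≈ 7 V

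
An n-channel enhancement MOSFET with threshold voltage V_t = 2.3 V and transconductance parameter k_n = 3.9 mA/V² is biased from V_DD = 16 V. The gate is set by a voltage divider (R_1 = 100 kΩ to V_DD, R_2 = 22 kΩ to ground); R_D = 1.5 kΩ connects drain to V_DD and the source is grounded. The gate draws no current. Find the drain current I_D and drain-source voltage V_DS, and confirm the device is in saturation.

I_D ≈ 0.67 mA, V_DS ≈ 15 V

V_G = V_DD·R_2/(R_1+R_2) = 16×22/122 = 2.89 V. With the source grounded, V_GS = V_G = 2.89 V.
Assume saturation: I_D = (k_n/2)(V_GS − V_t)² = (3.9/2)×(2.89 − 2.3)² = 1.95×0.585² = 0.668 mA.
V_DS = V_DD − I_D·R_D = 16 − 0.668×1.5 = 15 V.
Saturation requires V_DS ≥ V_GS − V_t = 0.585 V; 15 ≥ 0.585 ✓.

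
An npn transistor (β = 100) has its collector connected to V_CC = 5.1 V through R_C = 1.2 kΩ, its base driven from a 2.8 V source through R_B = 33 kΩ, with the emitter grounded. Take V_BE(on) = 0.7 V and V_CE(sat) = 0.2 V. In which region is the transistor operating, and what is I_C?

Assume active: I_B = (2.8 − 0.7)/33 = 0.0636 mA, giving I_C = β·I_B = 6.36 mA.
But then V_CE = 5.1 − 6.36×1.2 = -2.54 V < V_CE(sat) = 0.2 V — impossible in the active region.
So the transistor is saturated. With V_CE = 0.2 V, I_C = (V_CC − 0.2)/R_C = 4.9/1.2 = 4.08 mA.
Check: β·I_B = 6.36 mA > I_C = 4.08 mA, confirming saturation.

saturation; I_C ≈ 4.1 mA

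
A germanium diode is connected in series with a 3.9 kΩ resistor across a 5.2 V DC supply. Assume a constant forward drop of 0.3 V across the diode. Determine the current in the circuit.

I ≈ 1.3 mA

KVL around the loop: 5.2 = V_D + I·R = 0.3 + I × 3.9 kΩ.
So I = (5.2 − 0.3) / 3.9 kΩ = 4.9 / 3.9 = 1.26 mA.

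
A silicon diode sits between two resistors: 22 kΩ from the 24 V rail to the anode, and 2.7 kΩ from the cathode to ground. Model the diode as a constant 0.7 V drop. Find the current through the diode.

I ≈ 0.94 mA

The two resistors are in series with the diode, so KVL gives 24 = I·22 + 0.7 + I·2.7.
I = (24 − 0.7) / (22 + 2.7) kΩ = 23.3 / 24.7 = 0.943 mA.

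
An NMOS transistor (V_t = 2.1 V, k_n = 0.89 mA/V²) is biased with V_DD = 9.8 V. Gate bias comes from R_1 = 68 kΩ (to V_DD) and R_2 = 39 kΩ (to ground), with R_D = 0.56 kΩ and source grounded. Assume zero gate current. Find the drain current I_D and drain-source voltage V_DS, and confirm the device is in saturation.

I_D ≈ 0.96 mA, V_DS ≈ 9.3 V

V_G = V_DD·R_2/(R_1+R_2) = 9.8×39/107 = 3.57 V. With the source grounded, V_GS = V_G = 3.57 V.
Assume saturation: I_D = (k_n/2)(V_GS − V_t)² = (0.89/2)×(3.57 − 2.1)² = 0.445×1.47² = 0.964 mA.
V_DS = V_DD − I_D·R_D = 9.8 − 0.964×0.56 = 9.26 V.
Saturation requires V_DS ≥ V_GS − V_t = 1.47 V; 9.26 ≥ 1.47 ✓.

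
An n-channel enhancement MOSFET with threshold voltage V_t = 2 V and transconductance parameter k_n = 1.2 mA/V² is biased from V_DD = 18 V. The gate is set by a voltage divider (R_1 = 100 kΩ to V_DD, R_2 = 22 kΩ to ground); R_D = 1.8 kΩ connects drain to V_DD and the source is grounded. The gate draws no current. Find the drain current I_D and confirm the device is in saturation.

V_G = V_DD·R_2/(R_1+R_2) = 18×22/122 = 3.25 V. With the source grounded, V_GS = V_G = 3.25 V.
Assume saturation: I_D = (k_n/2)(V_GS − V_t)² = (1.2/2)×(3.25 − 2)² = 0.6×1.25² = 0.931 mA.
V_DS = V_DD − I_D·R_D = 18 − 0.931×1.8 = 16.3 V.
Saturation requires V_DS ≥ V_GS − V_t = 1.25 V; 16.3 ≥ 1.25 ✓.

I_D ≈ 0.93 mA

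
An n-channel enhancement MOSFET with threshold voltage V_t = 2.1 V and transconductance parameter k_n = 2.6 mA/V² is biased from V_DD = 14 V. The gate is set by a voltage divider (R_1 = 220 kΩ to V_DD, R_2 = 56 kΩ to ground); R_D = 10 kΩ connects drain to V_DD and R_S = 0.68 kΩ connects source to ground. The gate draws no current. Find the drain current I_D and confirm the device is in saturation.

I_D ≈ 0.34 mA

V_G = V_DD·R_2/(R_1+R_2) = 14×56/276 = 2.84 V.
Assume saturation: I_D = (k_n/2)(V_GS − V_t)² with V_GS = V_G − I_D·R_S = 2.84 − 0.68·I_D.
Substituting gives 0.601·I_D² − 2.31·I_D + 0.713 = 0, with roots I_D = 0.339 or 3.5 mA.
The root I_D = 3.5 mA gives V_GS = 0.458 V ≤ V_t, so take I_D = 0.339 mA.
Then V_GS = 2.61 V and V_DS = V_DD − I_D(R_D+R_S) = 14 − 0.339×10.7 = 10.4 V.
Saturation requires V_DS ≥ V_GS − V_t = 0.51 V; 10.4 ≥ 0.51 ✓.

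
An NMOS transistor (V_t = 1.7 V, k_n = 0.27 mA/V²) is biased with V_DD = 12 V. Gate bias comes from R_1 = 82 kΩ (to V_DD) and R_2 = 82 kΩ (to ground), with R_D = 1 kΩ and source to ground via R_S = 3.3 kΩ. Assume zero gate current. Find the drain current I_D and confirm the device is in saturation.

I_D ≈ 0.64 mA

V_G = V_DD·R_2/(R_1+R_2) = 12×82/164 = 6 V.
Assume saturation: I_D = (k_n/2)(V_GS − V_t)² with V_GS = V_G − I_D·R_S = 6 − 3.3·I_D.
Substituting gives 1.47·I_D² − 4.83·I_D + 2.5 = 0, with roots I_D = 0.642 or 2.64 mA.
The root I_D = 2.64 mA gives V_GS = -2.73 V ≤ V_t, so take I_D = 0.642 mA.
Then V_GS = 3.88 V and V_DS = V_DD − I_D(R_D+R_S) = 12 − 0.642×4.3 = 9.24 V.
Saturation requires V_DS ≥ V_GS − V_t = 2.18 V; 9.24 ≥ 2.18 ✓.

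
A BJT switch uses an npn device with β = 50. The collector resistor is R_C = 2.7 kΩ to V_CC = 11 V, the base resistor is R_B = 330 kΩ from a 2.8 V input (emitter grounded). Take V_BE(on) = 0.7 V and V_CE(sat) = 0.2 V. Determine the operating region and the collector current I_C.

active; I_C ≈ 0.32 mA

Assume active. Base-emitter loop: I_B = (V_BB − V_BE)/R_B = (2.8 − 0.7)/330 = 0.00636 mA.
I_C = β·I_B = 50×0.00636 = 0.318 mA.
V_CE = V_CC − I_C·R_C = 11 − 0.318×2.7 = 10.1 V > V_CE(sat), so the active-region assumption holds.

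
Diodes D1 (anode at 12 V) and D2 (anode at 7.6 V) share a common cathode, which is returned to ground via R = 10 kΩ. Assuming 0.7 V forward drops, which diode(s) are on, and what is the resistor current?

Assume both conduct. Then node N would need to be at both 12−0.7 = 11.3 V and 7.6−0.7 = 6.9 V, which is impossible.
Assume only D1 conducts: V_N = 12 − 0.7 = 11.3 V, so I_R = 11.3/10 = 1.13 mA.
Check D2: its anode-to-cathode voltage is 7.6 − 11.3 = -3.7 V < 0.7 V, so it is off. The assumption is consistent.

Only D1 conducts; I_R ≈ 1.1 mA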